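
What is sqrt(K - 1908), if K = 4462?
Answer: sqrt(2554) ≈ 50.537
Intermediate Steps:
sqrt(K - 1908) = sqrt(4462 - 1908) = sqrt(2554)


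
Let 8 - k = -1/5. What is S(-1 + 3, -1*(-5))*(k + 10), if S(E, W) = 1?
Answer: 91/5 ≈ 18.200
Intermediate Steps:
k = 41/5 (k = 8 - (-1)/5 = 8 - 1*(-⅕) = 8 + ⅕ = 41/5 ≈ 8.2000)
S(-1 + 3, -1*(-5))*(k + 10) = 1*(41/5 + 10) = 1*(91/5) = 91/5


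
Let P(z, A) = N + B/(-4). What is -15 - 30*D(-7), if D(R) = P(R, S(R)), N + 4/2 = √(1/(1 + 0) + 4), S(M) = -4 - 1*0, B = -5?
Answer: 15/2 - 30*√5 ≈ -59.582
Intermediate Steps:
S(M) = -4 (S(M) = -4 + 0 = -4)
N = -2 + √5 (N = -2 + √(1/(1 + 0) + 4) = -2 + √(1/1 + 4) = -2 + √(1 + 4) = -2 + √5 ≈ 0.23607)
P(z, A) = -¾ + √5 (P(z, A) = (-2 + √5) - 5/(-4) = (-2 + √5) - 5*(-¼) = (-2 + √5) + 5/4 = -¾ + √5)
D(R) = -¾ + √5
-15 - 30*D(-7) = -15 - 30*(-¾ + √5) = -15 + (45/2 - 30*√5) = 15/2 - 30*√5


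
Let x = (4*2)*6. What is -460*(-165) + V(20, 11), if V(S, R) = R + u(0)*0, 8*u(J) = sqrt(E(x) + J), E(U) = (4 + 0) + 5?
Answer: 75911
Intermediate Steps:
x = 48 (x = 8*6 = 48)
E(U) = 9 (E(U) = 4 + 5 = 9)
u(J) = sqrt(9 + J)/8
V(S, R) = R (V(S, R) = R + (sqrt(9 + 0)/8)*0 = R + (sqrt(9)/8)*0 = R + ((1/8)*3)*0 = R + (3/8)*0 = R + 0 = R)
-460*(-165) + V(20, 11) = -460*(-165) + 11 = 75900 + 11 = 75911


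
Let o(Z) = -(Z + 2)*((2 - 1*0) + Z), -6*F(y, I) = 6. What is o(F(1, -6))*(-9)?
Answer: 9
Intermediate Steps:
F(y, I) = -1 (F(y, I) = -⅙*6 = -1)
o(Z) = -(2 + Z)² (o(Z) = -(2 + Z)*((2 + 0) + Z) = -(2 + Z)*(2 + Z) = -(2 + Z)²)
o(F(1, -6))*(-9) = -(2 - 1)²*(-9) = -1*1²*(-9) = -1*1*(-9) = -1*(-9) = 9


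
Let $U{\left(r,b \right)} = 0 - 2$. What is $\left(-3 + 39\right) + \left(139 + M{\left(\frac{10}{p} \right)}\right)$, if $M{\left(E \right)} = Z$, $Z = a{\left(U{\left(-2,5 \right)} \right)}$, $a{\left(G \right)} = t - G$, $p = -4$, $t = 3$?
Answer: $180$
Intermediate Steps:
$U{\left(r,b \right)} = -2$
$a{\left(G \right)} = 3 - G$
$Z = 5$ ($Z = 3 - -2 = 3 + 2 = 5$)
$M{\left(E \right)} = 5$
$\left(-3 + 39\right) + \left(139 + M{\left(\frac{10}{p} \right)}\right) = \left(-3 + 39\right) + \left(139 + 5\right) = 36 + 144 = 180$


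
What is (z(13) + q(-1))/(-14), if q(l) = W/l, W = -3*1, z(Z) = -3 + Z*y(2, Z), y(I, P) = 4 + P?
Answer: -221/14 ≈ -15.786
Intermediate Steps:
z(Z) = -3 + Z*(4 + Z)
W = -3
q(l) = -3/l
(z(13) + q(-1))/(-14) = ((-3 + 13*(4 + 13)) - 3/(-1))/(-14) = -((-3 + 13*17) - 3*(-1))/14 = -((-3 + 221) + 3)/14 = -(218 + 3)/14 = -1/14*221 = -221/14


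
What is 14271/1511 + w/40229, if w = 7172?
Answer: 584944951/60786019 ≈ 9.6230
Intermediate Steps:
14271/1511 + w/40229 = 14271/1511 + 7172/40229 = 584944951/60786019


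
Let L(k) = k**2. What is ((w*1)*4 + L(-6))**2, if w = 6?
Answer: 3600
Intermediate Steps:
((w*1)*4 + L(-6))**2 = ((6*1)*4 + (-6)**2)**2 = (6*4 + 36)**2 = (24 + 36)**2 = 60**2 = 3600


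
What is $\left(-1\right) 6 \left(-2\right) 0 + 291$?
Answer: $291$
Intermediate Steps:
$\left(-1\right) 6 \left(-2\right) 0 + 291 = \left(-6\right) \left(-2\right) 0 + 291 = 12 \cdot 0 + 291 = 0 + 291 = 291$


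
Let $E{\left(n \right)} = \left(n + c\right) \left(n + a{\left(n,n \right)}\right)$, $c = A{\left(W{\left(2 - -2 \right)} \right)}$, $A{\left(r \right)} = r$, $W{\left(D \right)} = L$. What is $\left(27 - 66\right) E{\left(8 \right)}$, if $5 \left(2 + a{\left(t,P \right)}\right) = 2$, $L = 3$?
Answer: $- \frac{13728}{5} \approx -2745.6$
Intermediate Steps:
$a{\left(t,P \right)} = - \frac{8}{5}$ ($a{\left(t,P \right)} = -2 + \frac{1}{5} \cdot 2 = -2 + \frac{2}{5} = - \frac{8}{5}$)
$W{\left(D \right)} = 3$
$c = 3$
$E{\left(n \right)} = \left(3 + n\right) \left(- \frac{8}{5} + n\right)$ ($E{\left(n \right)} = \left(n + 3\right) \left(n - \frac{8}{5}\right) = \left(3 + n\right) \left(- \frac{8}{5} + n\right)$)
$\left(27 - 66\right) E{\left(8 \right)} = \left(27 - 66\right) \left(- \frac{24}{5} + 8^{2} + \frac{7}{5} \cdot 8\right) = - 39 \left(- \frac{24}{5} + 64 + \frac{56}{5}\right) = \left(-39\right) \frac{352}{5} = - \frac{13728}{5}$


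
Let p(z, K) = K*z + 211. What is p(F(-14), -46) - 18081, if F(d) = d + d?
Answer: -16582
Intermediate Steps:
F(d) = 2*d
p(z, K) = 211 + K*z
p(F(-14), -46) - 18081 = (211 - 92*(-14)) - 18081 = (211 - 46*(-28)) - 18081 = (211 + 1288) - 18081 = 1499 - 18081 = -16582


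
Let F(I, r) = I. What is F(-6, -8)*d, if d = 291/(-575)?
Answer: 1746/575 ≈ 3.0365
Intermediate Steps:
d = -291/575 (d = 291*(-1/575) = -291/575 ≈ -0.50609)
F(-6, -8)*d = -6*(-291/575) = 1746/575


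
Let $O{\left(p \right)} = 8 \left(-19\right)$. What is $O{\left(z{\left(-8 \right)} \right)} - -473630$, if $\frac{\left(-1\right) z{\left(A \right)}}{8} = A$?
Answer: $473478$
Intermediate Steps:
$z{\left(A \right)} = - 8 A$
$O{\left(p \right)} = -152$
$O{\left(z{\left(-8 \right)} \right)} - -473630 = -152 - -473630 = -152 + 473630 = 473478$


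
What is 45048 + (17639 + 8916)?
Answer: 71603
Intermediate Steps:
45048 + (17639 + 8916) = 45048 + 26555 = 71603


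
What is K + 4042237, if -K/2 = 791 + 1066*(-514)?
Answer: 5136503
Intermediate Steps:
K = 1094266 (K = -2*(791 + 1066*(-514)) = -2*(791 - 547924) = -2*(-547133) = 1094266)
K + 4042237 = 1094266 + 4042237 = 5136503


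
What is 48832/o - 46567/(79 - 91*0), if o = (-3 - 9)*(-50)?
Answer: -3010309/5925 ≈ -508.07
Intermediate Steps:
o = 600 (o = -12*(-50) = 600)
48832/o - 46567/(79 - 91*0) = 48832/600 - 46567/(79 - 91*0) = 48832*(1/600) - 46567/(79 + 0) = 6104/75 - 46567/79 = -3010309/5925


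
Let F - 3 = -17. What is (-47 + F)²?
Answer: 3721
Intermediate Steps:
F = -14 (F = 3 - 17 = -14)
(-47 + F)² = (-47 - 14)² = (-61)² = 3721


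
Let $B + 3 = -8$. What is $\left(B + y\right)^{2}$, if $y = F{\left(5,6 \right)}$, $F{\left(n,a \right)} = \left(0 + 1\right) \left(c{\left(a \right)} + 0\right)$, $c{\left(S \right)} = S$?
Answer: $25$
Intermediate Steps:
$B = -11$ ($B = -3 - 8 = -11$)
$F{\left(n,a \right)} = a$ ($F{\left(n,a \right)} = \left(0 + 1\right) \left(a + 0\right) = 1 a = a$)
$y = 6$
$\left(B + y\right)^{2} = \left(-11 + 6\right)^{2} = \left(-5\right)^{2} = 25$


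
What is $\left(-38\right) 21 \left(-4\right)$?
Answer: $3192$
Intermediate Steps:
$\left(-38\right) 21 \left(-4\right) = \left(-798\right) \left(-4\right) = 3192$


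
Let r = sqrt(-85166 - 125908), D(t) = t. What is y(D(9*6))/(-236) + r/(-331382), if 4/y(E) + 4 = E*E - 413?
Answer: -1/147441 - I*sqrt(211074)/331382 ≈ -6.7824e-6 - 0.0013864*I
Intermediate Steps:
y(E) = 4/(-417 + E**2) (y(E) = 4/(-4 + (E*E - 413)) = 4/(-4 + (E**2 - 413)) = 4/(-4 + (-413 + E**2)) = 4/(-417 + E**2))
r = I*sqrt(211074) (r = sqrt(-211074) = I*sqrt(211074) ≈ 459.43*I)
y(D(9*6))/(-236) + r/(-331382) = (4/(-417 + (9*6)**2))/(-236) + (I*sqrt(211074))/(-331382) = (4/(-417 + 54**2))*(-1/236) + (I*sqrt(211074))*(-1/331382) = (4/(-417 + 2916))*(-1/236) - I*sqrt(211074)/331382 = (4/2499)*(-1/236) - I*sqrt(211074)/331382 = -1/147441 - I*sqrt(211074)/331382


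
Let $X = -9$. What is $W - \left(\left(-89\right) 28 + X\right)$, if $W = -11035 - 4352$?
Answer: $-12886$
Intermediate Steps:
$W = -15387$
$W - \left(\left(-89\right) 28 + X\right) = -15387 - \left(\left(-89\right) 28 - 9\right) = -15387 - \left(-2492 - 9\right) = -15387 - -2501 = -15387 + 2501 = -12886$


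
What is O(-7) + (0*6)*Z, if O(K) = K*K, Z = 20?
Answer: 49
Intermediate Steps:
O(K) = K²
O(-7) + (0*6)*Z = (-7)² + (0*6)*20 = 49 + 0*20 = 49 + 0 = 49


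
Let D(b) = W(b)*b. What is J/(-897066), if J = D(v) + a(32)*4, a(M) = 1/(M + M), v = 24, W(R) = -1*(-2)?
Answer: -769/14353056 ≈ -5.3577e-5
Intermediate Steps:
W(R) = 2
D(b) = 2*b
a(M) = 1/(2*M)
J = 769/16 (J = 2*24 + ((1/2)/32)*4 = 48 + ((1/2)*(1/32))*4 = 48 + (1/64)*4 = 48 + 1/16 = 769/16 ≈ 48.063)
J/(-897066) = (769/16)/(-897066) = (769/16)*(-1/897066) = -769/14353056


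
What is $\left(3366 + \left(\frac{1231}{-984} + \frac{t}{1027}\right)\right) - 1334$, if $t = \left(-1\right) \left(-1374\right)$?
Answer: $\frac{2053561955}{1010568} \approx 2032.1$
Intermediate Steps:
$t = 1374$
$\left(3366 + \left(\frac{1231}{-984} + \frac{t}{1027}\right)\right) - 1334 = \left(3366 + \left(\frac{1231}{-984} + \frac{1374}{1027}\right)\right) - 1334 = \left(3366 + \left(1231 \left(- \frac{1}{984}\right) + 1374 \cdot \frac{1}{1027}\right)\right) - 1334 = \left(3366 + \left(- \frac{1231}{984} + \frac{1374}{1027}\right)\right) - 1334 = \left(3366 + \frac{87779}{1010568}\right) - 1334 = \frac{3401659667}{1010568} - 1334 = \frac{2053561955}{1010568}$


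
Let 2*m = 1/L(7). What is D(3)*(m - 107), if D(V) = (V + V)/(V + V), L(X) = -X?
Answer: -1499/14 ≈ -107.07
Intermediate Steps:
m = -1/14 (m = 1/(2*((-1*7))) = (½)/(-7) = (½)*(-⅐) = -1/14 ≈ -0.071429)
D(V) = 1 (D(V) = (2*V)/((2*V)) = (2*V)*(1/(2*V)) = 1)
D(3)*(m - 107) = 1*(-1/14 - 107) = 1*(-1499/14) = -1499/14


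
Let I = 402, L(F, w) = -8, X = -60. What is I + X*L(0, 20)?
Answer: 882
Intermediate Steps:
I + X*L(0, 20) = 402 - 60*(-8) = 402 + 480 = 882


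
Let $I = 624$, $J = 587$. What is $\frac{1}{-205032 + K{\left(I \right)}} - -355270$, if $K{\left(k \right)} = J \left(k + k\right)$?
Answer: $\frac{187420556881}{527544} \approx 3.5527 \cdot 10^{5}$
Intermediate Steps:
$K{\left(k \right)} = 1174 k$ ($K{\left(k \right)} = 587 \left(k + k\right) = 587 \cdot 2 k = 1174 k$)
$\frac{1}{-205032 + K{\left(I \right)}} - -355270 = \frac{1}{-205032 + 1174 \cdot 624} - -355270 = \frac{1}{-205032 + 732576} + 355270 = \frac{1}{527544} + 355270 = \frac{187420556881}{527544}$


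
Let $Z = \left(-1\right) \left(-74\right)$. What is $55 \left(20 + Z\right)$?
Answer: $5170$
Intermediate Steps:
$Z = 74$
$55 \left(20 + Z\right) = 55 \left(20 + 74\right) = 55 \cdot 94 = 5170$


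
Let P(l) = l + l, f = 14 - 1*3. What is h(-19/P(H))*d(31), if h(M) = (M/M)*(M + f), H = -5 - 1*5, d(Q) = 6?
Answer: 717/10 ≈ 71.700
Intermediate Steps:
H = -10 (H = -5 - 5 = -10)
f = 11 (f = 14 - 3 = 11)
P(l) = 2*l
h(M) = 11 + M (h(M) = (M/M)*(M + 11) = 1*(11 + M) = 11 + M)
h(-19/P(H))*d(31) = (11 - 19/(2*(-10)))*6 = (11 - 19/(-20))*6 = (11 - 19*(-1/20))*6 = (11 + 19/20)*6 = (239/20)*6 = 717/10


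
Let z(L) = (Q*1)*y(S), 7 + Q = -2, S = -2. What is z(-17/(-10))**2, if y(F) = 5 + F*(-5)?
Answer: 18225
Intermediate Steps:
y(F) = 5 - 5*F
Q = -9 (Q = -7 - 2 = -9)
z(L) = -135 (z(L) = (-9*1)*(5 - 5*(-2)) = -9*(5 + 10) = -9*15 = -135)
z(-17/(-10))**2 = (-135)**2 = 18225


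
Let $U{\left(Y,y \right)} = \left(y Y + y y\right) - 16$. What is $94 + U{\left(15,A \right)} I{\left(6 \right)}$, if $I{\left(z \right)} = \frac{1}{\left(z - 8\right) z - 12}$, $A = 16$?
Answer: $74$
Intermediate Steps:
$U{\left(Y,y \right)} = -16 + y^{2} + Y y$ ($U{\left(Y,y \right)} = \left(Y y + y^{2}\right) - 16 = \left(y^{2} + Y y\right) - 16 = -16 + y^{2} + Y y$)
$I{\left(z \right)} = \frac{1}{-12 + z \left(-8 + z\right)}$ ($I{\left(z \right)} = \frac{1}{\left(-8 + z\right) z - 12} = \frac{1}{z \left(-8 + z\right) - 12} = \frac{1}{-12 + z \left(-8 + z\right)}$)
$94 + U{\left(15,A \right)} I{\left(6 \right)} = 94 + \frac{-16 + 16^{2} + 15 \cdot 16}{-12 + 6^{2} - 48} = 94 + \frac{-16 + 256 + 240}{-12 + 36 - 48} = 94 + \frac{480}{-24} = 94 + 480 \left(- \frac{1}{24}\right) = 94 - 20 = 74$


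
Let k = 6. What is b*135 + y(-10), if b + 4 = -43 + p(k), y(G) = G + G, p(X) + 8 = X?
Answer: -6635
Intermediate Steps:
p(X) = -8 + X
y(G) = 2*G
b = -49 (b = -4 + (-43 + (-8 + 6)) = -4 + (-43 - 2) = -4 - 45 = -49)
b*135 + y(-10) = -49*135 + 2*(-10) = -6615 - 20 = -6635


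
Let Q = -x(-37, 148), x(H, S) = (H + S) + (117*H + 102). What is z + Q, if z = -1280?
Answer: 2836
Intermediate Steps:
x(H, S) = 102 + S + 118*H (x(H, S) = (H + S) + (102 + 117*H) = 102 + S + 118*H)
Q = 4116 (Q = -(102 + 148 + 118*(-37)) = -(102 + 148 - 4366) = -1*(-4116) = 4116)
z + Q = -1280 + 4116 = 2836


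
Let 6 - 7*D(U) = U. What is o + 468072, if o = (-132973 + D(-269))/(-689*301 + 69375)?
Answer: 226102176796/483049 ≈ 4.6807e+5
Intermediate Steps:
D(U) = 6/7 - U/7
o = 465268/483049 (o = (-132973 + (6/7 - ⅐*(-269)))/(-689*301 + 69375) = (-132973 + (6/7 + 269/7))/(-207389 + 69375) = (-132973 + 275/7)/(-138014) = -930536/7*(-1/138014) = 465268/483049 ≈ 0.96319)
o + 468072 = 465268/483049 + 468072 = 226102176796/483049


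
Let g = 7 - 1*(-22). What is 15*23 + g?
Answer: 374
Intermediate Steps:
g = 29 (g = 7 + 22 = 29)
15*23 + g = 15*23 + 29 = 345 + 29 = 374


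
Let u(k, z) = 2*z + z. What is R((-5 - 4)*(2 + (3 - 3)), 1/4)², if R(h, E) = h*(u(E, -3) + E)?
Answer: 99225/4 ≈ 24806.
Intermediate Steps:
u(k, z) = 3*z
R(h, E) = h*(-9 + E) (R(h, E) = h*(3*(-3) + E) = h*(-9 + E))
R((-5 - 4)*(2 + (3 - 3)), 1/4)² = (((-5 - 4)*(2 + (3 - 3)))*(-9 + 1/4))² = ((-9*(2 + 0))*(-9 + ¼))² = (-9*2*(-35/4))² = (-18*(-35/4))² = (315/2)² = 99225/4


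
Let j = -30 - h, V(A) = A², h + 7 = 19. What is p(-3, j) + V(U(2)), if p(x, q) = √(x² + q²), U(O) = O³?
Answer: 64 + 3*√197 ≈ 106.11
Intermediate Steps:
h = 12 (h = -7 + 19 = 12)
j = -42 (j = -30 - 1*12 = -30 - 12 = -42)
p(x, q) = √(q² + x²)
p(-3, j) + V(U(2)) = √((-42)² + (-3)²) + (2³)² = √(1764 + 9) + 8² = √1773 + 64 = 3*√197 + 64 = 64 + 3*√197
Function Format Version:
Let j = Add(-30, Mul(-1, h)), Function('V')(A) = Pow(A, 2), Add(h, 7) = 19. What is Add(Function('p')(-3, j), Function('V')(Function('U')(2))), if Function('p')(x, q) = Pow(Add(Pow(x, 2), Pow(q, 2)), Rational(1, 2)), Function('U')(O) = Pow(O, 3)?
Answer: Add(64, Mul(3, Pow(197, Rational(1, 2)))) ≈ 106.11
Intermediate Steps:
h = 12 (h = Add(-7, 19) = 12)
j = -42 (j = Add(-30, Mul(-1, 12)) = Add(-30, -12) = -42)
Function('p')(x, q) = Pow(Add(Pow(q, 2), Pow(x, 2)), Rational(1, 2))
Add(Function('p')(-3, j), Function('V')(Function('U')(2))) = Add(Pow(Add(Pow(-42, 2), Pow(-3, 2)), Rational(1, 2)), Pow(Pow(2, 3), 2)) = Add(Pow(Add(1764, 9), Rational(1, 2)), Pow(8, 2)) = Add(Pow(1773, Rational(1, 2)), 64) = Add(Mul(3, Pow(197, Rational(1, 2))), 64) = Add(64, Mul(3, Pow(197, Rational(1, 2))))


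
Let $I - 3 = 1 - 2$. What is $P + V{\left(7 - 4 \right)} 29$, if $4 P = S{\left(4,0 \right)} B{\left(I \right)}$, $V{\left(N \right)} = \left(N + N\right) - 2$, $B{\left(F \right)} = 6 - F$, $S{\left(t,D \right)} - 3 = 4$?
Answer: $123$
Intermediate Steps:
$S{\left(t,D \right)} = 7$ ($S{\left(t,D \right)} = 3 + 4 = 7$)
$I = 2$ ($I = 3 + \left(1 - 2\right) = 3 - 1 = 2$)
$V{\left(N \right)} = -2 + 2 N$ ($V{\left(N \right)} = 2 N - 2 = -2 + 2 N$)
$P = 7$ ($P = \frac{7 \left(6 - 2\right)}{4} = \frac{7 \cdot 4}{4} = \frac{1}{4} \cdot 28 = 7$)
$P + V{\left(7 - 4 \right)} 29 = 7 + \left(-2 + 2 \left(7 - 4\right)\right) 29 = 7 + \left(-2 + 2 \cdot 3\right) 29 = 7 + \left(-2 + 6\right) 29 = 7 + 4 \cdot 29 = 7 + 116 = 123$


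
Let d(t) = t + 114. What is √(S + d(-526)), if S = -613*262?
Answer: I*√161018 ≈ 401.27*I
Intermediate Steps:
d(t) = 114 + t
S = -160606
√(S + d(-526)) = √(-160606 + (114 - 526)) = √(-160606 - 412) = √(-161018) = I*√161018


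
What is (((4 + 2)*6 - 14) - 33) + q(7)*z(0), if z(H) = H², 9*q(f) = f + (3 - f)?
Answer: -11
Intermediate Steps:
q(f) = ⅓ (q(f) = (f + (3 - f))/9 = (⅑)*3 = ⅓)
(((4 + 2)*6 - 14) - 33) + q(7)*z(0) = (((4 + 2)*6 - 14) - 33) + (⅓)*0² = ((6*6 - 14) - 33) + (⅓)*0 = ((36 - 14) - 33) + 0 = (22 - 33) + 0 = -11 + 0 = -11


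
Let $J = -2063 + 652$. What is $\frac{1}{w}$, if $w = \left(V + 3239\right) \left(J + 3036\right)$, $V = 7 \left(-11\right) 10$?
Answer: $\frac{1}{4012125} \approx 2.4924 \cdot 10^{-7}$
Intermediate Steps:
$V = -770$ ($V = \left(-77\right) 10 = -770$)
$J = -1411$
$w = 4012125$ ($w = \left(-770 + 3239\right) \left(-1411 + 3036\right) = 2469 \cdot 1625 = 4012125$)
$\frac{1}{w} = \frac{1}{4012125}$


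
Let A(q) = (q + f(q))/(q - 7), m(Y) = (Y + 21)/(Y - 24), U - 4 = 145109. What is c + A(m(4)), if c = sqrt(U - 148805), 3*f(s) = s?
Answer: 20/99 + 2*I*sqrt(923) ≈ 0.20202 + 60.762*I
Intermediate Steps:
U = 145113 (U = 4 + 145109 = 145113)
m(Y) = (21 + Y)/(-24 + Y)
f(s) = s/3
c = 2*I*sqrt(923) (c = sqrt(145113 - 148805) = sqrt(-3692) = 2*I*sqrt(923) ≈ 60.762*I)
A(q) = 4*q/(3*(-7 + q)) (A(q) = (q + q/3)/(q - 7) = (4*q/3)/(-7 + q) = 4*q/(3*(-7 + q)))
c + A(m(4)) = 2*I*sqrt(923) + 4*((21 + 4)/(-24 + 4))/(3*(-7 + (21 + 4)/(-24 + 4))) = 2*I*sqrt(923) + 4*(25/(-20))/(3*(-7 + 25/(-20))) = 2*I*sqrt(923) + 4*(-1/20*25)/(3*(-7 - 1/20*25)) = 2*I*sqrt(923) + (4/3)*(-5/4)/(-7 - 5/4) = 2*I*sqrt(923) + (4/3)*(-5/4)/(-33/4) = 2*I*sqrt(923) + (4/3)*(-5/4)*(-4/33) = 2*I*sqrt(923) + 20/99 = 20/99 + 2*I*sqrt(923)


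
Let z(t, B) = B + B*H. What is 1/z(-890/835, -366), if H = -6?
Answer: 1/1830 ≈ 0.00054645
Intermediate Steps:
z(t, B) = -5*B (z(t, B) = B + B*(-6) = B - 6*B = -5*B)
1/z(-890/835, -366) = 1/(-5*(-366)) = 1/1830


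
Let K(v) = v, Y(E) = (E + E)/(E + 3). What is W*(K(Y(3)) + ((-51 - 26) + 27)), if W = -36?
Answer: 1764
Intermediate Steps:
Y(E) = 2*E/(3 + E) (Y(E) = (2*E)/(3 + E) = 2*E/(3 + E))
W*(K(Y(3)) + ((-51 - 26) + 27)) = -36*(2*3/(3 + 3) + ((-51 - 26) + 27)) = -36*(2*3/6 + (-77 + 27)) = -36*(2*3*(⅙) - 50) = -36*(1 - 50) = -36*(-49) = 1764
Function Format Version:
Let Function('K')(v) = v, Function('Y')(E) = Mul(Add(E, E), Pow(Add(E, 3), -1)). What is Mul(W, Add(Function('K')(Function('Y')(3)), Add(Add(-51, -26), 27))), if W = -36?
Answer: 1764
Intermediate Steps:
Function('Y')(E) = Mul(2, E, Pow(Add(3, E), -1)) (Function('Y')(E) = Mul(Mul(2, E), Pow(Add(3, E), -1)) = Mul(2, E, Pow(Add(3, E), -1)))
Mul(W, Add(Function('K')(Function('Y')(3)), Add(Add(-51, -26), 27))) = Mul(-36, Add(Mul(2, 3, Pow(Add(3, 3), -1)), Add(Add(-51, -26), 27))) = Mul(-36, Add(Mul(2, 3, Pow(6, -1)), Add(-77, 27))) = Mul(-36, Add(Mul(2, 3, Rational(1, 6)), -50)) = Mul(-36, Add(1, -50)) = Mul(-36, -49) = 1764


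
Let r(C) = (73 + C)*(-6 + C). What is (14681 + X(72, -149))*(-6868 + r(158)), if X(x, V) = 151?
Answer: 418915008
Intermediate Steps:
r(C) = (-6 + C)*(73 + C)
(14681 + X(72, -149))*(-6868 + r(158)) = (14681 + 151)*(-6868 + (-438 + 158**2 + 67*158)) = 14832*(-6868 + (-438 + 24964 + 10586)) = 14832*(-6868 + 35112) = 14832*28244 = 418915008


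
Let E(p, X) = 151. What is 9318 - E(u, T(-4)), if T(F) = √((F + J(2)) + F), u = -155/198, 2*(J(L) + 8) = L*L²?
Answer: 9167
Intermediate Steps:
J(L) = -8 + L³/2 (J(L) = -8 + (L*L²)/2 = -8 + L³/2)
u = -155/198 (u = -155*1/198 = -155/198 ≈ -0.78283)
T(F) = √(-4 + 2*F) (T(F) = √((F + (-8 + (½)*2³)) + F) = √((F + (-8 + (½)*8)) + F) = √((F + (-8 + 4)) + F) = √((F - 4) + F) = √((-4 + F) + F) = √(-4 + 2*F))
9318 - E(u, T(-4)) = 9318 - 1*151 = 9318 - 151 = 9167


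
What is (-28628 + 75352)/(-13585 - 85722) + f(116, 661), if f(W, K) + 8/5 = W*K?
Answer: 38071289584/496535 ≈ 76674.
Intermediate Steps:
f(W, K) = -8/5 + K*W (f(W, K) = -8/5 + W*K = -8/5 + K*W)
(-28628 + 75352)/(-13585 - 85722) + f(116, 661) = (-28628 + 75352)/(-13585 - 85722) + (-8/5 + 661*116) = 46724/(-99307) + (-8/5 + 76676) = 46724*(-1/99307) + 383372/5 = -46724/99307 + 383372/5 = 38071289584/496535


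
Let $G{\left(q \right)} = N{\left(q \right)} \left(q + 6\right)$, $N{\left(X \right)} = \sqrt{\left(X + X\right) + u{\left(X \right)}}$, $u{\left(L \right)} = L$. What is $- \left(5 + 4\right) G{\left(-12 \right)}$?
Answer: $324 i \approx 324.0 i$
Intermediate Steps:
$N{\left(X \right)} = \sqrt{3} \sqrt{X}$ ($N{\left(X \right)} = \sqrt{\left(X + X\right) + X} = \sqrt{2 X + X} = \sqrt{3 X} = \sqrt{3} \sqrt{X}$)
$G{\left(q \right)} = \sqrt{3} \sqrt{q} \left(6 + q\right)$ ($G{\left(q \right)} = \sqrt{3} \sqrt{q} \left(q + 6\right) = \sqrt{3} \sqrt{q} \left(6 + q\right)$)
$- \left(5 + 4\right) G{\left(-12 \right)} = - \left(5 + 4\right) \sqrt{3} \sqrt{-12} \left(6 - 12\right) = - 9 \sqrt{3} \cdot 2 i \sqrt{3} \left(-6\right) = - 9 \left(- 36 i\right) = - \left(-324\right) i = 324 i$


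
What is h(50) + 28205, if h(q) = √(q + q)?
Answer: 28215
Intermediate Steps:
h(q) = √2*√q (h(q) = √(2*q) = √2*√q)
h(50) + 28205 = √2*√50 + 28205 = √2*(5*√2) + 28205 = 10 + 28205 = 28215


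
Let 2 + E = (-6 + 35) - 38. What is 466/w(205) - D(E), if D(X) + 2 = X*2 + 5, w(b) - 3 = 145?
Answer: 1639/74 ≈ 22.149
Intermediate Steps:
E = -11 (E = -2 + ((-6 + 35) - 38) = -2 + (29 - 38) = -2 - 9 = -11)
w(b) = 148 (w(b) = 3 + 145 = 148)
D(X) = 3 + 2*X (D(X) = -2 + (X*2 + 5) = -2 + (2*X + 5) = -2 + (5 + 2*X) = 3 + 2*X)
466/w(205) - D(E) = 466/148 - (3 + 2*(-11)) = 466*(1/148) - (3 - 22) = 233/74 - 1*(-19) = 233/74 + 19 = 1639/74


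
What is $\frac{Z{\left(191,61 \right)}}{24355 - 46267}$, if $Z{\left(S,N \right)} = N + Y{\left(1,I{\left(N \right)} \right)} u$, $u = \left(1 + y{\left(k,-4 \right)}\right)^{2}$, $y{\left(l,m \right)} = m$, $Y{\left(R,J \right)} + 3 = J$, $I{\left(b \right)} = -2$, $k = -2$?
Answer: $- \frac{2}{2739} \approx -0.00073019$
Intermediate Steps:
$Y{\left(R,J \right)} = -3 + J$
$u = 9$ ($u = \left(1 - 4\right)^{2} = \left(-3\right)^{2} = 9$)
$Z{\left(S,N \right)} = -45 + N$ ($Z{\left(S,N \right)} = N + \left(-3 - 2\right) 9 = N - 45 = -45 + N$)
$\frac{Z{\left(191,61 \right)}}{24355 - 46267} = \frac{-45 + 61}{24355 - 46267} = \frac{16}{24355 - 46267} = \frac{16}{-21912} = 16 \left(- \frac{1}{21912}\right) = - \frac{2}{2739}$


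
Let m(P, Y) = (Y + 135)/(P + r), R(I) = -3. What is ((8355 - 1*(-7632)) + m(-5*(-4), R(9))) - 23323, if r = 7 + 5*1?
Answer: -58655/8 ≈ -7331.9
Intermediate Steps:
r = 12 (r = 7 + 5 = 12)
m(P, Y) = (135 + Y)/(12 + P) (m(P, Y) = (Y + 135)/(P + 12) = (135 + Y)/(12 + P))
((8355 - 1*(-7632)) + m(-5*(-4), R(9))) - 23323 = ((8355 - 1*(-7632)) + (135 - 3)/(12 - 5*(-4))) - 23323 = ((8355 + 7632) + 132/(12 + 20)) - 23323 = (15987 + 132/32) - 23323 = (15987 + (1/32)*132) - 23323 = (15987 + 33/8) - 23323 = 127929/8 - 23323 = -58655/8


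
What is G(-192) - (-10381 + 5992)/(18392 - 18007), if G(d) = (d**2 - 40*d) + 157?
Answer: 223562/5 ≈ 44712.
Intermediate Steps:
G(d) = 157 + d**2 - 40*d
G(-192) - (-10381 + 5992)/(18392 - 18007) = (157 + (-192)**2 - 40*(-192)) - (-10381 + 5992)/(18392 - 18007) = (157 + 36864 + 7680) - (-4389)/385 = 44701 - (-4389)/385 = 44701 - 1*(-57/5) = 44701 + 57/5 = 223562/5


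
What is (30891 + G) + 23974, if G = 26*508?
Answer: 68073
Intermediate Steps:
G = 13208
(30891 + G) + 23974 = (30891 + 13208) + 23974 = 44099 + 23974 = 68073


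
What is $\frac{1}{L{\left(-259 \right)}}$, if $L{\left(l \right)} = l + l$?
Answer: $- \frac{1}{518} \approx -0.0019305$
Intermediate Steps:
$L{\left(l \right)} = 2 l$
$\frac{1}{L{\left(-259 \right)}} = \frac{1}{2 \left(-259\right)} = \frac{1}{-518} = - \frac{1}{518}$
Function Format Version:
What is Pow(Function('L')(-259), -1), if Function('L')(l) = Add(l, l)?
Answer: Rational(-1, 518) ≈ -0.0019305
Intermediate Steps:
Function('L')(l) = Mul(2, l)
Pow(Function('L')(-259), -1) = Pow(Mul(2, -259), -1) = Pow(-518, -1) = Rational(-1, 518)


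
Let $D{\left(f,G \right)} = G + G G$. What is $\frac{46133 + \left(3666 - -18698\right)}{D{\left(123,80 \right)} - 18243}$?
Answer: $- \frac{68497}{11763} \approx -5.8231$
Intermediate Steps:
$D{\left(f,G \right)} = G + G^{2}$
$\frac{46133 + \left(3666 - -18698\right)}{D{\left(123,80 \right)} - 18243} = \frac{46133 + \left(3666 - -18698\right)}{80 \left(1 + 80\right) - 18243} = \frac{46133 + \left(3666 + 18698\right)}{80 \cdot 81 - 18243} = \frac{46133 + 22364}{6480 - 18243} = \frac{68497}{-11763} = 68497 \left(- \frac{1}{11763}\right) = - \frac{68497}{11763}$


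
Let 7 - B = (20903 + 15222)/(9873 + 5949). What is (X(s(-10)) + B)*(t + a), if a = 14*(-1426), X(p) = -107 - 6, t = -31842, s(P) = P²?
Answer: 44378496071/7911 ≈ 5.6097e+6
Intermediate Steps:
B = 74629/15822 (B = 7 - (20903 + 15222)/(9873 + 5949) = 7 - 36125/15822 = 74629/15822 ≈ 4.7168)
X(p) = -113
a = -19964
(X(s(-10)) + B)*(t + a) = (-113 + 74629/15822)*(-31842 - 19964) = -1713257/15822*(-51806) = 44378496071/7911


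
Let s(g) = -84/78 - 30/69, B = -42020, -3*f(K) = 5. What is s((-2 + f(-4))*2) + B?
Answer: -12564432/299 ≈ -42022.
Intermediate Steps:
f(K) = -5/3 (f(K) = -⅓*5 = -5/3)
s(g) = -452/299 (s(g) = -84*1/78 - 30*1/69 = -14/13 - 10/23 = -452/299)
s((-2 + f(-4))*2) + B = -452/299 - 42020 = -12564432/299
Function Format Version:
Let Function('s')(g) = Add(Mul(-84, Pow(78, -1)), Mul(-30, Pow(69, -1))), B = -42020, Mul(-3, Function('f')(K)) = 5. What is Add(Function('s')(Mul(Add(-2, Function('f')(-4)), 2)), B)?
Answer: Rational(-12564432, 299) ≈ -42022.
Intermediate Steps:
Function('f')(K) = Rational(-5, 3) (Function('f')(K) = Mul(Rational(-1, 3), 5) = Rational(-5, 3))
Function('s')(g) = Rational(-452, 299) (Function('s')(g) = Add(Mul(-84, Rational(1, 78)), Mul(-30, Rational(1, 69))) = Add(Rational(-14, 13), Rational(-10, 23)) = Rational(-452, 299))
Add(Function('s')(Mul(Add(-2, Function('f')(-4)), 2)), B) = Add(Rational(-452, 299), -42020) = Rational(-12564432, 299)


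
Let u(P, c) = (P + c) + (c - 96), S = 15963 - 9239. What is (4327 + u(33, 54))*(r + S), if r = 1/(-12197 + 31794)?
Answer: 576099441188/19597 ≈ 2.9397e+7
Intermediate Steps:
S = 6724
r = 1/19597 ≈ 5.1028e-5
u(P, c) = -96 + P + 2*c (u(P, c) = (P + c) + (-96 + c) = -96 + P + 2*c)
(4327 + u(33, 54))*(r + S) = (4327 + (-96 + 33 + 2*54))*(1/19597 + 6724) = (4327 + (-96 + 33 + 108))*(131770229/19597) = (4327 + 45)*(131770229/19597) = 4372*(131770229/19597) = 576099441188/19597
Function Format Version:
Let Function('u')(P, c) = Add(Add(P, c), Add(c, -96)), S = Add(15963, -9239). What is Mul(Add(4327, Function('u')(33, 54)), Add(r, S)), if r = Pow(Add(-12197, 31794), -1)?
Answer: Rational(576099441188, 19597) ≈ 2.9397e+7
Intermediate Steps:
S = 6724
r = Rational(1, 19597) (r = Pow(19597, -1) = Rational(1, 19597) ≈ 5.1028e-5)
Function('u')(P, c) = Add(-96, P, Mul(2, c)) (Function('u')(P, c) = Add(Add(P, c), Add(-96, c)) = Add(-96, P, Mul(2, c)))
Mul(Add(4327, Function('u')(33, 54)), Add(r, S)) = Mul(Add(4327, Add(-96, 33, Mul(2, 54))), Add(Rational(1, 19597), 6724)) = Mul(Add(4327, Add(-96, 33, 108)), Rational(131770229, 19597)) = Mul(Add(4327, 45), Rational(131770229, 19597)) = Mul(4372, Rational(131770229, 19597)) = Rational(576099441188, 19597)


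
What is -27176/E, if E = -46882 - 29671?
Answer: 27176/76553 ≈ 0.35500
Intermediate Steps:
E = -76553
-27176/E = -27176/(-76553) = -27176*(-1/76553) = 27176/76553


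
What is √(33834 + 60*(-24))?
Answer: √32394 ≈ 179.98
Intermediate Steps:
√(33834 + 60*(-24)) = √(33834 - 1440) = √32394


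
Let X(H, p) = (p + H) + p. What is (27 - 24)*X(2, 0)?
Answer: 6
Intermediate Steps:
X(H, p) = H + 2*p (X(H, p) = (H + p) + p = H + 2*p)
(27 - 24)*X(2, 0) = (27 - 24)*(2 + 2*0) = 3*(2 + 0) = 3*2 = 6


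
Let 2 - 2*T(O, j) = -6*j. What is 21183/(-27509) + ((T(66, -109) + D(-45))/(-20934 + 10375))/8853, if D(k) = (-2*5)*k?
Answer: -1980165403457/2571509051943 ≈ -0.77004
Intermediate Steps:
D(k) = -10*k
T(O, j) = 1 + 3*j (T(O, j) = 1 - (-3)*j = 1 + 3*j)
21183/(-27509) + ((T(66, -109) + D(-45))/(-20934 + 10375))/8853 = 21183/(-27509) + (((1 + 3*(-109)) - 10*(-45))/(-20934 + 10375))/8853 = 21183*(-1/27509) + (((1 - 327) + 450)/(-10559))*(1/8853) = -21183/27509 + ((-326 + 450)*(-1/10559))*(1/8853) = -21183/27509 + (124*(-1/10559))*(1/8853) = -21183/27509 - 124/10559*1/8853 = -21183/27509 - 124/93478827 = -1980165403457/2571509051943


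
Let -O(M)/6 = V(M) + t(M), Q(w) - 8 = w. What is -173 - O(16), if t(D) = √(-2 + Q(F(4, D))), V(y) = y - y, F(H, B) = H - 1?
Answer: -155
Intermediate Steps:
F(H, B) = -1 + H
V(y) = 0
Q(w) = 8 + w
t(D) = 3 (t(D) = √(-2 + (8 + (-1 + 4))) = √(-2 + (8 + 3)) = √(-2 + 11) = √9 = 3)
O(M) = -18 (O(M) = -6*(0 + 3) = -6*3 = -18)
-173 - O(16) = -173 - 1*(-18) = -173 + 18 = -155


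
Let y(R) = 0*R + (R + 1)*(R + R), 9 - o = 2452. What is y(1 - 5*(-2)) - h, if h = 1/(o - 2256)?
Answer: 1240537/4699 ≈ 264.00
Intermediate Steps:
o = -2443 (o = 9 - 1*2452 = 9 - 2452 = -2443)
h = -1/4699 (h = 1/(-2443 - 2256) = 1/(-4699) = -1/4699 ≈ -0.00021281)
y(R) = 2*R*(1 + R) (y(R) = 0 + (1 + R)*(2*R) = 0 + 2*R*(1 + R) = 2*R*(1 + R))
y(1 - 5*(-2)) - h = 2*(1 - 5*(-2))*(1 + (1 - 5*(-2))) - 1*(-1/4699) = 2*(1 + 10)*(1 + (1 + 10)) + 1/4699 = 2*11*(1 + 11) + 1/4699 = 2*11*12 + 1/4699 = 264 + 1/4699 = 1240537/4699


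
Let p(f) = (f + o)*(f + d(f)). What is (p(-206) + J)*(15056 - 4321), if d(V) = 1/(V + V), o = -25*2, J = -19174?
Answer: 37110358250/103 ≈ 3.6029e+8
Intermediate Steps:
o = -50
d(V) = 1/(2*V)
p(f) = (-50 + f)*(f + 1/(2*f)) (p(f) = (f - 50)*(f + 1/(2*f)) = (-50 + f)*(f + 1/(2*f)))
(p(-206) + J)*(15056 - 4321) = ((1/2 + (-206)**2 - 50*(-206) - 25/(-206)) - 19174)*(15056 - 4321) = ((1/2 + 42436 + 10300 - 25*(-1/206)) - 19174)*10735 = ((1/2 + 42436 + 10300 + 25/206) - 19174)*10735 = (5431872/103 - 19174)*10735 = (3456950/103)*10735 = 37110358250/103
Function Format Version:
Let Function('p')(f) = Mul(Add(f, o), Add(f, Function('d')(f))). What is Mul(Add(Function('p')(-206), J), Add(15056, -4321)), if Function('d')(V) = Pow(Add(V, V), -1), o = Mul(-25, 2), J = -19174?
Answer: Rational(37110358250, 103) ≈ 3.6029e+8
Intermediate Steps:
o = -50
Function('d')(V) = Mul(Rational(1, 2), Pow(V, -1)) (Function('d')(V) = Pow(Mul(2, V), -1) = Mul(Rational(1, 2), Pow(V, -1)))
Function('p')(f) = Mul(Add(-50, f), Add(f, Mul(Rational(1, 2), Pow(f, -1)))) (Function('p')(f) = Mul(Add(f, -50), Add(f, Mul(Rational(1, 2), Pow(f, -1)))) = Mul(Add(-50, f), Add(f, Mul(Rational(1, 2), Pow(f, -1)))))
Mul(Add(Function('p')(-206), J), Add(15056, -4321)) = Mul(Add(Add(Rational(1, 2), Pow(-206, 2), Mul(-50, -206), Mul(-25, Pow(-206, -1))), -19174), Add(15056, -4321)) = Mul(Add(Add(Rational(1, 2), 42436, 10300, Mul(-25, Rational(-1, 206))), -19174), 10735) = Mul(Add(Add(Rational(1, 2), 42436, 10300, Rational(25, 206)), -19174), 10735) = Mul(Add(Rational(5431872, 103), -19174), 10735) = Mul(Rational(3456950, 103), 10735) = Rational(37110358250, 103)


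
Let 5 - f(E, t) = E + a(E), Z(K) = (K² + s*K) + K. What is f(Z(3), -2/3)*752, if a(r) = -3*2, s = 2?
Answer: -5264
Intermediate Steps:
a(r) = -6
Z(K) = K² + 3*K (Z(K) = (K² + 2*K) + K = K² + 3*K)
f(E, t) = 11 - E (f(E, t) = 5 - (E - 6) = 5 - (-6 + E) = 5 + (6 - E) = 11 - E)
f(Z(3), -2/3)*752 = (11 - 3*(3 + 3))*752 = (11 - 3*6)*752 = (11 - 1*18)*752 = (11 - 18)*752 = -7*752 = -5264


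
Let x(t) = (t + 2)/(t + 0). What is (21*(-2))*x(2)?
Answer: -84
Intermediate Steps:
x(t) = (2 + t)/t
(21*(-2))*x(2) = (21*(-2))*((2 + 2)/2) = -21*4 = -42*2 = -84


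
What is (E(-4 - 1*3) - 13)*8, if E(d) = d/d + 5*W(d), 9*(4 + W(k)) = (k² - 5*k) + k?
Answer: 776/9 ≈ 86.222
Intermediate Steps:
W(k) = -4 - 4*k/9 + k²/9 (W(k) = -4 + ((k² - 5*k) + k)/9 = -4 + (k² - 4*k)/9 = -4 + (-4*k/9 + k²/9) = -4 - 4*k/9 + k²/9)
E(d) = -19 - 20*d/9 + 5*d²/9 (E(d) = d/d + 5*(-4 - 4*d/9 + d²/9) = 1 + (-20 - 20*d/9 + 5*d²/9) = -19 - 20*d/9 + 5*d²/9)
(E(-4 - 1*3) - 13)*8 = ((-19 - 20*(-4 - 1*3)/9 + 5*(-4 - 1*3)²/9) - 13)*8 = ((-19 - 20*(-4 - 3)/9 + 5*(-4 - 3)²/9) - 13)*8 = ((-19 - 20/9*(-7) + (5/9)*(-7)²) - 13)*8 = ((-19 + 140/9 + (5/9)*49) - 13)*8 = ((-19 + 140/9 + 245/9) - 13)*8 = (214/9 - 13)*8 = (97/9)*8 = 776/9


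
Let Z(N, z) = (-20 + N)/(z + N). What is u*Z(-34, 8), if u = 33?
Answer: 891/13 ≈ 68.538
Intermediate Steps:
Z(N, z) = (-20 + N)/(N + z)
u*Z(-34, 8) = 33*((-20 - 34)/(-34 + 8)) = 33*(-54/(-26)) = 33*(-1/26*(-54)) = 33*(27/13) = 891/13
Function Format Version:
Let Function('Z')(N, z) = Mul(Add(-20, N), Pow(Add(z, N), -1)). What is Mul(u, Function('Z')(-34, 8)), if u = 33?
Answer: Rational(891, 13) ≈ 68.538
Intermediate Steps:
Function('Z')(N, z) = Mul(Pow(Add(N, z), -1), Add(-20, N)) (Function('Z')(N, z) = Mul(Add(-20, N), Pow(Add(N, z), -1)) = Mul(Pow(Add(N, z), -1), Add(-20, N)))
Mul(u, Function('Z')(-34, 8)) = Mul(33, Mul(Pow(Add(-34, 8), -1), Add(-20, -34))) = Mul(33, Mul(Pow(-26, -1), -54)) = Mul(33, Mul(Rational(-1, 26), -54)) = Mul(33, Rational(27, 13)) = Rational(891, 13)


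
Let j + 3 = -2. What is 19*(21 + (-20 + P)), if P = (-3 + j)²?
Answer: 1235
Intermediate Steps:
j = -5 (j = -3 - 2 = -5)
P = 64 (P = (-3 - 5)² = (-8)² = 64)
19*(21 + (-20 + P)) = 19*(21 + (-20 + 64)) = 19*(21 + 44) = 19*65 = 1235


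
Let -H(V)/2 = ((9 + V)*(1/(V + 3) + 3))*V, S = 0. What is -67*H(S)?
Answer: 0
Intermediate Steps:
H(V) = -2*V*(3 + 1/(3 + V))*(9 + V) (H(V) = -2*(9 + V)*(1/(V + 3) + 3)*V = -2*(9 + V)*(1/(3 + V) + 3)*V = -2*(9 + V)*(3 + 1/(3 + V))*V = -2*(3 + 1/(3 + V))*(9 + V)*V = -2*V*(3 + 1/(3 + V))*(9 + V))
-67*H(S) = -(-134)*0*(90 + 3*0² + 37*0)/(3 + 0) = -(-134)*0*(90 + 3*0 + 0)/3 = -(-134)*0*(90 + 0 + 0)/3 = -(-134)*0*90/3 = -67*0 = 0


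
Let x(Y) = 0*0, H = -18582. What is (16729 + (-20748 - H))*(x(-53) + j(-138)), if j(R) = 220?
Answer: 3203860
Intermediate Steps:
x(Y) = 0
(16729 + (-20748 - H))*(x(-53) + j(-138)) = (16729 + (-20748 - 1*(-18582)))*(0 + 220) = (16729 + (-20748 + 18582))*220 = (16729 - 2166)*220 = 14563*220 = 3203860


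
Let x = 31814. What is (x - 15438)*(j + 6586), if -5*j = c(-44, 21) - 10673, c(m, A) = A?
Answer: 713698832/5 ≈ 1.4274e+8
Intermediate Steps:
j = 10652/5 (j = -(21 - 10673)/5 = -1/5*(-10652) = 10652/5 ≈ 2130.4)
(x - 15438)*(j + 6586) = (31814 - 15438)*(10652/5 + 6586) = 16376*(43582/5) = 713698832/5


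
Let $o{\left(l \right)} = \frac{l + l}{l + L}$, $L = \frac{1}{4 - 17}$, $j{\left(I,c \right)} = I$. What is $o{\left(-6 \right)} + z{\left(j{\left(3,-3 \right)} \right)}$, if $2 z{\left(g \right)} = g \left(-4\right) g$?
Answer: $- \frac{1266}{79} \approx -16.025$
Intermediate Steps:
$L = - \frac{1}{13}$ ($L = \frac{1}{-13} = - \frac{1}{13} \approx -0.076923$)
$z{\left(g \right)} = - 2 g^{2}$ ($z{\left(g \right)} = \frac{g \left(-4\right) g}{2} = \frac{- 4 g g}{2} = \frac{\left(-4\right) g^{2}}{2} = - 2 g^{2}$)
$o{\left(l \right)} = \frac{2 l}{- \frac{1}{13} + l}$ ($o{\left(l \right)} = \frac{l + l}{l - \frac{1}{13}} = \frac{2 l}{- \frac{1}{13} + l}$)
$o{\left(-6 \right)} + z{\left(j{\left(3,-3 \right)} \right)} = 26 \left(-6\right) \frac{1}{-1 + 13 \left(-6\right)} - 2 \cdot 3^{2} = 26 \left(-6\right) \frac{1}{-1 - 78} - 18 = 26 \left(-6\right) \frac{1}{-79} - 18 = 26 \left(-6\right) \left(- \frac{1}{79}\right) - 18 = \frac{156}{79} - 18 = - \frac{1266}{79}$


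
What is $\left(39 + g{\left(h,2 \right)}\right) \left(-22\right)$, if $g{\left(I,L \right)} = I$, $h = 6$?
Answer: $-990$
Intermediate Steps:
$\left(39 + g{\left(h,2 \right)}\right) \left(-22\right) = \left(39 + 6\right) \left(-22\right) = 45 \left(-22\right) = -990$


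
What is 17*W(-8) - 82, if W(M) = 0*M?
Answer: -82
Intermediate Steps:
W(M) = 0
17*W(-8) - 82 = 17*0 - 82 = 0 - 82 = -82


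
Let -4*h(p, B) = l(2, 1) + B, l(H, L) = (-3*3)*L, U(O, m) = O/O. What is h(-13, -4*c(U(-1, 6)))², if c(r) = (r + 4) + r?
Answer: 1089/16 ≈ 68.063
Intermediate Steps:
U(O, m) = 1
c(r) = 4 + 2*r (c(r) = (4 + r) + r = 4 + 2*r)
l(H, L) = -9*L
h(p, B) = 9/4 - B/4 (h(p, B) = -(-9*1 + B)/4 = -(-9 + B)/4 = 9/4 - B/4)
h(-13, -4*c(U(-1, 6)))² = (9/4 - (-1)*(4 + 2*1))² = (9/4 - (-1)*(4 + 2))² = (9/4 - (-1)*6)² = (9/4 - ¼*(-24))² = (9/4 + 6)² = (33/4)² = 1089/16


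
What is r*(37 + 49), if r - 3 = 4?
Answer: 602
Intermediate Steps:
r = 7 (r = 3 + 4 = 7)
r*(37 + 49) = 7*(37 + 49) = 7*86 = 602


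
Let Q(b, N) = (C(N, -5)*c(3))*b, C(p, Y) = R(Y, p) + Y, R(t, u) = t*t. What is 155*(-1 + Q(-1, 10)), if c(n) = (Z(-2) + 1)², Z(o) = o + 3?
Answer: -12555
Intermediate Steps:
Z(o) = 3 + o
R(t, u) = t²
c(n) = 4 (c(n) = ((3 - 2) + 1)² = (1 + 1)² = 2² = 4)
C(p, Y) = Y + Y² (C(p, Y) = Y² + Y = Y + Y²)
Q(b, N) = 80*b (Q(b, N) = (-5*(1 - 5)*4)*b = (-5*(-4)*4)*b = (20*4)*b = 80*b)
155*(-1 + Q(-1, 10)) = 155*(-1 + 80*(-1)) = 155*(-1 - 80) = 155*(-81) = -12555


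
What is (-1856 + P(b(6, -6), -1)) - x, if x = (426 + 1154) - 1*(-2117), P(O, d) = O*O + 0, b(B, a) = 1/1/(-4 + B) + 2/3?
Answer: -49913/9 ≈ -5545.9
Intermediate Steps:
b(B, a) = -10/3 + B (b(B, a) = 1*(-4 + B) + 2*(⅓) = (-4 + B) + ⅔ = -10/3 + B)
P(O, d) = O² (P(O, d) = O² + 0 = O²)
x = 3697 (x = 1580 + 2117 = 3697)
(-1856 + P(b(6, -6), -1)) - x = (-1856 + (-10/3 + 6)²) - 1*3697 = (-1856 + (8/3)²) - 3697 = (-1856 + 64/9) - 3697 = -16640/9 - 3697 = -49913/9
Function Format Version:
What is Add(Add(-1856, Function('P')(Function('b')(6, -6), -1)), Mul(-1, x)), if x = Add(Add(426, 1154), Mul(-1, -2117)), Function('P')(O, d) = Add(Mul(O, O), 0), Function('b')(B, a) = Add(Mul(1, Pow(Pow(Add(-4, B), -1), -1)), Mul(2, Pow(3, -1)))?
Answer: Rational(-49913, 9) ≈ -5545.9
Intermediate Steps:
Function('b')(B, a) = Add(Rational(-10, 3), B) (Function('b')(B, a) = Add(Mul(1, Add(-4, B)), Mul(2, Rational(1, 3))) = Add(Add(-4, B), Rational(2, 3)) = Add(Rational(-10, 3), B))
Function('P')(O, d) = Pow(O, 2) (Function('P')(O, d) = Add(Pow(O, 2), 0) = Pow(O, 2))
x = 3697 (x = Add(1580, 2117) = 3697)
Add(Add(-1856, Function('P')(Function('b')(6, -6), -1)), Mul(-1, x)) = Add(Add(-1856, Pow(Add(Rational(-10, 3), 6), 2)), Mul(-1, 3697)) = Add(Add(-1856, Pow(Rational(8, 3), 2)), -3697) = Add(Add(-1856, Rational(64, 9)), -3697) = Add(Rational(-16640, 9), -3697) = Rational(-49913, 9)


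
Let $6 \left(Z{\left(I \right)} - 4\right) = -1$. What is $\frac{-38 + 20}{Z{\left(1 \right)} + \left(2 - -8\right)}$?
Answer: $- \frac{108}{83} \approx -1.3012$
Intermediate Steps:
$Z{\left(I \right)} = \frac{23}{6}$ ($Z{\left(I \right)} = 4 + \frac{1}{6} \left(-1\right) = 4 - \frac{1}{6} = \frac{23}{6}$)
$\frac{-38 + 20}{Z{\left(1 \right)} + \left(2 - -8\right)} = \frac{-38 + 20}{\frac{23}{6} + \left(2 - -8\right)} = - \frac{18}{\frac{23}{6} + \left(2 + 8\right)} = - \frac{18}{\frac{23}{6} + 10} = - \frac{18}{\frac{83}{6}} = \left(-18\right) \frac{6}{83} = - \frac{108}{83}$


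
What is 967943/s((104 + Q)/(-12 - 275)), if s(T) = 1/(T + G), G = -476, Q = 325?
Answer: -132647876663/287 ≈ -4.6219e+8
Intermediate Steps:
s(T) = 1/(-476 + T) (s(T) = 1/(T - 476) = 1/(-476 + T))
967943/s((104 + Q)/(-12 - 275)) = 967943/(1/(-476 + (104 + 325)/(-12 - 275))) = 967943/(1/(-476 + 429/(-287))) = 967943/(1/(-476 + 429*(-1/287))) = 967943/(1/(-476 - 429/287)) = 967943/(1/(-137041/287)) = 967943/(-287/137041) = 967943*(-137041/287) = -132647876663/287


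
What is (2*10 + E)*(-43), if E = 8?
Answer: -1204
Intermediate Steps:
(2*10 + E)*(-43) = (2*10 + 8)*(-43) = (20 + 8)*(-43) = 28*(-43) = -1204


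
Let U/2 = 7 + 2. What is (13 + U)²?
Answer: 961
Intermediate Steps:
U = 18 (U = 2*(7 + 2) = 2*9 = 18)
(13 + U)² = (13 + 18)² = 31² = 961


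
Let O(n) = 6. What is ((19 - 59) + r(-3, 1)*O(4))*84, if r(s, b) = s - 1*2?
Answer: -5880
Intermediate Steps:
r(s, b) = -2 + s (r(s, b) = s - 2 = -2 + s)
((19 - 59) + r(-3, 1)*O(4))*84 = ((19 - 59) + (-2 - 3)*6)*84 = (-40 - 5*6)*84 = (-40 - 30)*84 = -70*84 = -5880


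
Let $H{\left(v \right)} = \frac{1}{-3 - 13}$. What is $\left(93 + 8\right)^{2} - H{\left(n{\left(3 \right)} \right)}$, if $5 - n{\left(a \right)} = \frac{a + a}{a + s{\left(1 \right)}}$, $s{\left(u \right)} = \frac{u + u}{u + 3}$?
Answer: $\frac{163217}{16} \approx 10201.0$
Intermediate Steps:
$s{\left(u \right)} = \frac{2 u}{3 + u}$
$n{\left(a \right)} = 5 - \frac{2 a}{\frac{1}{2} + a}$ ($n{\left(a \right)} = 5 - \frac{a + a}{a + 2 \cdot 1 \frac{1}{3 + 1}} = 5 - \frac{2 a}{a + 2 \cdot 1 \cdot \frac{1}{4}} = 5 - \frac{2 a}{a + \frac{1}{2}} = 5 - \frac{2 a}{\frac{1}{2} + a}$)
$H{\left(v \right)} = - \frac{1}{16}$ ($H{\left(v \right)} = \frac{1}{-16} = - \frac{1}{16}$)
$\left(93 + 8\right)^{2} - H{\left(n{\left(3 \right)} \right)} = \left(93 + 8\right)^{2} - - \frac{1}{16} = 101^{2} + \frac{1}{16} = 10201 + \frac{1}{16} = \frac{163217}{16}$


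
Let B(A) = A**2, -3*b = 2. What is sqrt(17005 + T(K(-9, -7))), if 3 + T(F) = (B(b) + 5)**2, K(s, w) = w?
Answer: sqrt(1379563)/9 ≈ 130.51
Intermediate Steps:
b = -2/3 (b = -1/3*2 = -2/3 ≈ -0.66667)
T(F) = 2158/81 (T(F) = -3 + ((-2/3)**2 + 5)**2 = -3 + (4/9 + 5)**2 = -3 + (49/9)**2 = -3 + 2401/81 = 2158/81)
sqrt(17005 + T(K(-9, -7))) = sqrt(17005 + 2158/81) = sqrt(1379563/81) = sqrt(1379563)/9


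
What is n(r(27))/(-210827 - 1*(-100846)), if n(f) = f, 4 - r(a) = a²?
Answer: 725/109981 ≈ 0.0065921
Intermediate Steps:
r(a) = 4 - a²
n(r(27))/(-210827 - 1*(-100846)) = (4 - 1*27²)/(-210827 - 1*(-100846)) = (4 - 1*729)/(-210827 + 100846) = (4 - 729)/(-109981) = -725*(-1/109981) = 725/109981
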